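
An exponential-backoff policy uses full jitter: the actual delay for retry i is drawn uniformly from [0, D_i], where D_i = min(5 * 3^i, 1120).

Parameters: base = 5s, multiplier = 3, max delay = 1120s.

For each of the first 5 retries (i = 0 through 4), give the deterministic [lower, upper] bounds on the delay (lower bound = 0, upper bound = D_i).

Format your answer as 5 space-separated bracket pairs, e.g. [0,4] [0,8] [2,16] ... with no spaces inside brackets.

Answer: [0,5] [0,15] [0,45] [0,135] [0,405]

Derivation:
Computing bounds per retry:
  i=0: D_i=min(5*3^0,1120)=5, bounds=[0,5]
  i=1: D_i=min(5*3^1,1120)=15, bounds=[0,15]
  i=2: D_i=min(5*3^2,1120)=45, bounds=[0,45]
  i=3: D_i=min(5*3^3,1120)=135, bounds=[0,135]
  i=4: D_i=min(5*3^4,1120)=405, bounds=[0,405]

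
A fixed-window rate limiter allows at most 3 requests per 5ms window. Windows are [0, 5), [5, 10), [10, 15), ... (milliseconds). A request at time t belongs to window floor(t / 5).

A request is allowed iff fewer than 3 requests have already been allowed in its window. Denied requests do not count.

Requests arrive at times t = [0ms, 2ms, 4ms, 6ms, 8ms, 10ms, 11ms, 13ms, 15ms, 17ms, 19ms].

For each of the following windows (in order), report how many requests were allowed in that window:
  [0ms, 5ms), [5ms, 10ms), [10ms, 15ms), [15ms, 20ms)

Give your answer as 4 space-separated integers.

Answer: 3 2 3 3

Derivation:
Processing requests:
  req#1 t=0ms (window 0): ALLOW
  req#2 t=2ms (window 0): ALLOW
  req#3 t=4ms (window 0): ALLOW
  req#4 t=6ms (window 1): ALLOW
  req#5 t=8ms (window 1): ALLOW
  req#6 t=10ms (window 2): ALLOW
  req#7 t=11ms (window 2): ALLOW
  req#8 t=13ms (window 2): ALLOW
  req#9 t=15ms (window 3): ALLOW
  req#10 t=17ms (window 3): ALLOW
  req#11 t=19ms (window 3): ALLOW

Allowed counts by window: 3 2 3 3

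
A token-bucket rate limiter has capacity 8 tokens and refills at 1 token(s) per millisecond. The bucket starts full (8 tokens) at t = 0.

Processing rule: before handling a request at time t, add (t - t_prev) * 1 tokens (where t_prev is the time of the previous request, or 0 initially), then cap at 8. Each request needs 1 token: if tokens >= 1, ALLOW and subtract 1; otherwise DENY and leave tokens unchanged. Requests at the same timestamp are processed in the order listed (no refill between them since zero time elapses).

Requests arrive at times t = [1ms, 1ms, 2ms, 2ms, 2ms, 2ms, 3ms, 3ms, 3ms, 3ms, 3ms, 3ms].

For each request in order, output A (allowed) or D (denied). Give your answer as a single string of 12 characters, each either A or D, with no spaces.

Simulating step by step:
  req#1 t=1ms: ALLOW
  req#2 t=1ms: ALLOW
  req#3 t=2ms: ALLOW
  req#4 t=2ms: ALLOW
  req#5 t=2ms: ALLOW
  req#6 t=2ms: ALLOW
  req#7 t=3ms: ALLOW
  req#8 t=3ms: ALLOW
  req#9 t=3ms: ALLOW
  req#10 t=3ms: ALLOW
  req#11 t=3ms: DENY
  req#12 t=3ms: DENY

Answer: AAAAAAAAAADD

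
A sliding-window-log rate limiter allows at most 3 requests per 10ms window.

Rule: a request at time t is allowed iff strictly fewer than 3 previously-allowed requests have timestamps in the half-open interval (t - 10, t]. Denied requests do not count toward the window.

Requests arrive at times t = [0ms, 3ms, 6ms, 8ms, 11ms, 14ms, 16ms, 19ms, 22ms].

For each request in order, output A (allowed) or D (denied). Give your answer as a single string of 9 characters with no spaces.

Tracking allowed requests in the window:
  req#1 t=0ms: ALLOW
  req#2 t=3ms: ALLOW
  req#3 t=6ms: ALLOW
  req#4 t=8ms: DENY
  req#5 t=11ms: ALLOW
  req#6 t=14ms: ALLOW
  req#7 t=16ms: ALLOW
  req#8 t=19ms: DENY
  req#9 t=22ms: ALLOW

Answer: AAADAAADA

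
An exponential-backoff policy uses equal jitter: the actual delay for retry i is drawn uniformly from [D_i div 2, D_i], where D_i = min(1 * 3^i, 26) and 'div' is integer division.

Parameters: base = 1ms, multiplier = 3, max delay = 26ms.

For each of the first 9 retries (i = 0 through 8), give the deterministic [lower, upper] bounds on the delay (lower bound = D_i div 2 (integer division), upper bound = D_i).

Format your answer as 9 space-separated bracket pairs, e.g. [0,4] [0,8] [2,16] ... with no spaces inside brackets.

Answer: [0,1] [1,3] [4,9] [13,26] [13,26] [13,26] [13,26] [13,26] [13,26]

Derivation:
Computing bounds per retry:
  i=0: D_i=min(1*3^0,26)=1, bounds=[0,1]
  i=1: D_i=min(1*3^1,26)=3, bounds=[1,3]
  i=2: D_i=min(1*3^2,26)=9, bounds=[4,9]
  i=3: D_i=min(1*3^3,26)=26, bounds=[13,26]
  i=4: D_i=min(1*3^4,26)=26, bounds=[13,26]
  i=5: D_i=min(1*3^5,26)=26, bounds=[13,26]
  i=6: D_i=min(1*3^6,26)=26, bounds=[13,26]
  i=7: D_i=min(1*3^7,26)=26, bounds=[13,26]
  i=8: D_i=min(1*3^8,26)=26, bounds=[13,26]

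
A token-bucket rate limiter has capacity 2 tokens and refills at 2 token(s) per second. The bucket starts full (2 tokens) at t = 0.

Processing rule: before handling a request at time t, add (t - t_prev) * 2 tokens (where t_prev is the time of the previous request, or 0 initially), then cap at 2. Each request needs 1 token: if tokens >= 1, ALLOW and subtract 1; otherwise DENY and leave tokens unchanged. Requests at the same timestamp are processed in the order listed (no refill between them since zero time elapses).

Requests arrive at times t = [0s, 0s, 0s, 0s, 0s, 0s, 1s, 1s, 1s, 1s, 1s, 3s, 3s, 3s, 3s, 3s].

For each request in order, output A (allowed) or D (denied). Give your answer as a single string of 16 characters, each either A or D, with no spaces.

Answer: AADDDDAADDDAADDD

Derivation:
Simulating step by step:
  req#1 t=0s: ALLOW
  req#2 t=0s: ALLOW
  req#3 t=0s: DENY
  req#4 t=0s: DENY
  req#5 t=0s: DENY
  req#6 t=0s: DENY
  req#7 t=1s: ALLOW
  req#8 t=1s: ALLOW
  req#9 t=1s: DENY
  req#10 t=1s: DENY
  req#11 t=1s: DENY
  req#12 t=3s: ALLOW
  req#13 t=3s: ALLOW
  req#14 t=3s: DENY
  req#15 t=3s: DENY
  req#16 t=3s: DENY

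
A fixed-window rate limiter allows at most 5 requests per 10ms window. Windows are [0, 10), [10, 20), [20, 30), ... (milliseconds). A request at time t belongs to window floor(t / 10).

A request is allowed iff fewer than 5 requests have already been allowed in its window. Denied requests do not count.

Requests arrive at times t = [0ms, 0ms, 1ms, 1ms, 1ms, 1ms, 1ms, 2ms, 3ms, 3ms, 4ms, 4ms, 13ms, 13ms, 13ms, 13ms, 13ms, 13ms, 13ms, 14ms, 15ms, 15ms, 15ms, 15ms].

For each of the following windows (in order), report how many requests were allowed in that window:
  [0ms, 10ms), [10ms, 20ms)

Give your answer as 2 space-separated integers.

Processing requests:
  req#1 t=0ms (window 0): ALLOW
  req#2 t=0ms (window 0): ALLOW
  req#3 t=1ms (window 0): ALLOW
  req#4 t=1ms (window 0): ALLOW
  req#5 t=1ms (window 0): ALLOW
  req#6 t=1ms (window 0): DENY
  req#7 t=1ms (window 0): DENY
  req#8 t=2ms (window 0): DENY
  req#9 t=3ms (window 0): DENY
  req#10 t=3ms (window 0): DENY
  req#11 t=4ms (window 0): DENY
  req#12 t=4ms (window 0): DENY
  req#13 t=13ms (window 1): ALLOW
  req#14 t=13ms (window 1): ALLOW
  req#15 t=13ms (window 1): ALLOW
  req#16 t=13ms (window 1): ALLOW
  req#17 t=13ms (window 1): ALLOW
  req#18 t=13ms (window 1): DENY
  req#19 t=13ms (window 1): DENY
  req#20 t=14ms (window 1): DENY
  req#21 t=15ms (window 1): DENY
  req#22 t=15ms (window 1): DENY
  req#23 t=15ms (window 1): DENY
  req#24 t=15ms (window 1): DENY

Allowed counts by window: 5 5

Answer: 5 5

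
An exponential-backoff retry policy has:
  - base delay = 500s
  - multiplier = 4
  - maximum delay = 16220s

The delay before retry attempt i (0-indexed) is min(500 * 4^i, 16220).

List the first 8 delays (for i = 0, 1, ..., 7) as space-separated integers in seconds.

Computing each delay:
  i=0: min(500*4^0, 16220) = 500
  i=1: min(500*4^1, 16220) = 2000
  i=2: min(500*4^2, 16220) = 8000
  i=3: min(500*4^3, 16220) = 16220
  i=4: min(500*4^4, 16220) = 16220
  i=5: min(500*4^5, 16220) = 16220
  i=6: min(500*4^6, 16220) = 16220
  i=7: min(500*4^7, 16220) = 16220

Answer: 500 2000 8000 16220 16220 16220 16220 16220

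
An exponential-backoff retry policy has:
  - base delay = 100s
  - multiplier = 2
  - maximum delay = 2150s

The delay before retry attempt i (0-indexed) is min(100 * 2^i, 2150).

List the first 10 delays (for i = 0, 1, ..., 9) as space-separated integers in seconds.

Answer: 100 200 400 800 1600 2150 2150 2150 2150 2150

Derivation:
Computing each delay:
  i=0: min(100*2^0, 2150) = 100
  i=1: min(100*2^1, 2150) = 200
  i=2: min(100*2^2, 2150) = 400
  i=3: min(100*2^3, 2150) = 800
  i=4: min(100*2^4, 2150) = 1600
  i=5: min(100*2^5, 2150) = 2150
  i=6: min(100*2^6, 2150) = 2150
  i=7: min(100*2^7, 2150) = 2150
  i=8: min(100*2^8, 2150) = 2150
  i=9: min(100*2^9, 2150) = 2150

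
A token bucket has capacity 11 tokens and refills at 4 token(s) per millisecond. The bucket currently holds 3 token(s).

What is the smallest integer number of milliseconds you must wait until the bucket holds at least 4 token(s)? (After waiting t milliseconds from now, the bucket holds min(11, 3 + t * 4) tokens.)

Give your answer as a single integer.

Answer: 1

Derivation:
Need 3 + t * 4 >= 4, so t >= 1/4.
Smallest integer t = ceil(1/4) = 1.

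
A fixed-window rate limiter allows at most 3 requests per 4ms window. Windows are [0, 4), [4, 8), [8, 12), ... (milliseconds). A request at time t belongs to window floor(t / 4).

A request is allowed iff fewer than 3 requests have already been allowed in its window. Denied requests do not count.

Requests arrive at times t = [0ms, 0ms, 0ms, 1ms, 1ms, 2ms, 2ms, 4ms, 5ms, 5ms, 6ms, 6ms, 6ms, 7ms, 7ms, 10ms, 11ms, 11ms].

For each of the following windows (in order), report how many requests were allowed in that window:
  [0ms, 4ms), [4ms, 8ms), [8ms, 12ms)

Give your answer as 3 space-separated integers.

Answer: 3 3 3

Derivation:
Processing requests:
  req#1 t=0ms (window 0): ALLOW
  req#2 t=0ms (window 0): ALLOW
  req#3 t=0ms (window 0): ALLOW
  req#4 t=1ms (window 0): DENY
  req#5 t=1ms (window 0): DENY
  req#6 t=2ms (window 0): DENY
  req#7 t=2ms (window 0): DENY
  req#8 t=4ms (window 1): ALLOW
  req#9 t=5ms (window 1): ALLOW
  req#10 t=5ms (window 1): ALLOW
  req#11 t=6ms (window 1): DENY
  req#12 t=6ms (window 1): DENY
  req#13 t=6ms (window 1): DENY
  req#14 t=7ms (window 1): DENY
  req#15 t=7ms (window 1): DENY
  req#16 t=10ms (window 2): ALLOW
  req#17 t=11ms (window 2): ALLOW
  req#18 t=11ms (window 2): ALLOW

Allowed counts by window: 3 3 3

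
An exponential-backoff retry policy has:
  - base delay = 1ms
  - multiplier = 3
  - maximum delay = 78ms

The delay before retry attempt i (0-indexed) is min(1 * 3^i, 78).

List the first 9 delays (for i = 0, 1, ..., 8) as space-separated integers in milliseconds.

Answer: 1 3 9 27 78 78 78 78 78

Derivation:
Computing each delay:
  i=0: min(1*3^0, 78) = 1
  i=1: min(1*3^1, 78) = 3
  i=2: min(1*3^2, 78) = 9
  i=3: min(1*3^3, 78) = 27
  i=4: min(1*3^4, 78) = 78
  i=5: min(1*3^5, 78) = 78
  i=6: min(1*3^6, 78) = 78
  i=7: min(1*3^7, 78) = 78
  i=8: min(1*3^8, 78) = 78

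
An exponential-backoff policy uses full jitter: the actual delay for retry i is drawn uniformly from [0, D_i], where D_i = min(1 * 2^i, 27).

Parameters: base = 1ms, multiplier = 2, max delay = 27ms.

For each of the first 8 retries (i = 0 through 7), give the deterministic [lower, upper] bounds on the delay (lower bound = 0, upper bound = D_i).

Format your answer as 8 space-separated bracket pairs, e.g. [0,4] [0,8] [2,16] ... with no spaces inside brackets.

Computing bounds per retry:
  i=0: D_i=min(1*2^0,27)=1, bounds=[0,1]
  i=1: D_i=min(1*2^1,27)=2, bounds=[0,2]
  i=2: D_i=min(1*2^2,27)=4, bounds=[0,4]
  i=3: D_i=min(1*2^3,27)=8, bounds=[0,8]
  i=4: D_i=min(1*2^4,27)=16, bounds=[0,16]
  i=5: D_i=min(1*2^5,27)=27, bounds=[0,27]
  i=6: D_i=min(1*2^6,27)=27, bounds=[0,27]
  i=7: D_i=min(1*2^7,27)=27, bounds=[0,27]

Answer: [0,1] [0,2] [0,4] [0,8] [0,16] [0,27] [0,27] [0,27]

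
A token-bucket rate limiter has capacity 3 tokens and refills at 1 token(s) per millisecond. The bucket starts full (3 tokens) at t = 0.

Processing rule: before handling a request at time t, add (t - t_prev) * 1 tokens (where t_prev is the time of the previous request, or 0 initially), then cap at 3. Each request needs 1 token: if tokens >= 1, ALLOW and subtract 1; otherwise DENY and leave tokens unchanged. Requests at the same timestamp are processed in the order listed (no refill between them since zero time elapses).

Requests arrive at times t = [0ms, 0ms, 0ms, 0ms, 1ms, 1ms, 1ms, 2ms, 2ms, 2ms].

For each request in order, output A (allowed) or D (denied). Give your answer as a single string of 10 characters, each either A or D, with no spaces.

Answer: AAADADDADD

Derivation:
Simulating step by step:
  req#1 t=0ms: ALLOW
  req#2 t=0ms: ALLOW
  req#3 t=0ms: ALLOW
  req#4 t=0ms: DENY
  req#5 t=1ms: ALLOW
  req#6 t=1ms: DENY
  req#7 t=1ms: DENY
  req#8 t=2ms: ALLOW
  req#9 t=2ms: DENY
  req#10 t=2ms: DENY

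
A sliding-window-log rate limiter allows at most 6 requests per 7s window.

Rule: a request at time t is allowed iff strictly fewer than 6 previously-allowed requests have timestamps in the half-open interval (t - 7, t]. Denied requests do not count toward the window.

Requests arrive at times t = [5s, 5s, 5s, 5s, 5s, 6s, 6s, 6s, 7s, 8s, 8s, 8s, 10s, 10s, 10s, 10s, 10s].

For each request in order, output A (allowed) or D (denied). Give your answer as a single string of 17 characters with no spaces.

Answer: AAAAAADDDDDDDDDDD

Derivation:
Tracking allowed requests in the window:
  req#1 t=5s: ALLOW
  req#2 t=5s: ALLOW
  req#3 t=5s: ALLOW
  req#4 t=5s: ALLOW
  req#5 t=5s: ALLOW
  req#6 t=6s: ALLOW
  req#7 t=6s: DENY
  req#8 t=6s: DENY
  req#9 t=7s: DENY
  req#10 t=8s: DENY
  req#11 t=8s: DENY
  req#12 t=8s: DENY
  req#13 t=10s: DENY
  req#14 t=10s: DENY
  req#15 t=10s: DENY
  req#16 t=10s: DENY
  req#17 t=10s: DENY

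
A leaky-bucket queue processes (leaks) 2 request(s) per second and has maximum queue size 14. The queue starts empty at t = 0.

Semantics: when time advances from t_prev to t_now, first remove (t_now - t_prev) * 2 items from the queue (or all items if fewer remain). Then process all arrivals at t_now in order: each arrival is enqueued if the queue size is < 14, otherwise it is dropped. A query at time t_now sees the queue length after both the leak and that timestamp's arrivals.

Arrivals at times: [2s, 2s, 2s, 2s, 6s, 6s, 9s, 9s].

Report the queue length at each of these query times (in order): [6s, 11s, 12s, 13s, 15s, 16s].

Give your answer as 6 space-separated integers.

Answer: 2 0 0 0 0 0

Derivation:
Queue lengths at query times:
  query t=6s: backlog = 2
  query t=11s: backlog = 0
  query t=12s: backlog = 0
  query t=13s: backlog = 0
  query t=15s: backlog = 0
  query t=16s: backlog = 0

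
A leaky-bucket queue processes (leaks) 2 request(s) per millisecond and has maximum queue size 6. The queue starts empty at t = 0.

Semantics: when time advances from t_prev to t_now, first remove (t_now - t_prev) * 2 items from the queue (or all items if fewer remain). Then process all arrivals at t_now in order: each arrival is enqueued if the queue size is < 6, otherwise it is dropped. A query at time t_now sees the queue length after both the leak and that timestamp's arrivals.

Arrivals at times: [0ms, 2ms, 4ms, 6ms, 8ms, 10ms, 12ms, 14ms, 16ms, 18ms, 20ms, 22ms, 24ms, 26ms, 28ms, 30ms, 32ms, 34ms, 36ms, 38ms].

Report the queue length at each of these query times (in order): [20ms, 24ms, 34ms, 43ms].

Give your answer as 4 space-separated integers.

Queue lengths at query times:
  query t=20ms: backlog = 1
  query t=24ms: backlog = 1
  query t=34ms: backlog = 1
  query t=43ms: backlog = 0

Answer: 1 1 1 0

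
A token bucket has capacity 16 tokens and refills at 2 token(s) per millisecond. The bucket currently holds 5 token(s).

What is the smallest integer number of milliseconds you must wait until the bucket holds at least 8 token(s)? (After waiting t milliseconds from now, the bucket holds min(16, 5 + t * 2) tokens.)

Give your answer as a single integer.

Need 5 + t * 2 >= 8, so t >= 3/2.
Smallest integer t = ceil(3/2) = 2.

Answer: 2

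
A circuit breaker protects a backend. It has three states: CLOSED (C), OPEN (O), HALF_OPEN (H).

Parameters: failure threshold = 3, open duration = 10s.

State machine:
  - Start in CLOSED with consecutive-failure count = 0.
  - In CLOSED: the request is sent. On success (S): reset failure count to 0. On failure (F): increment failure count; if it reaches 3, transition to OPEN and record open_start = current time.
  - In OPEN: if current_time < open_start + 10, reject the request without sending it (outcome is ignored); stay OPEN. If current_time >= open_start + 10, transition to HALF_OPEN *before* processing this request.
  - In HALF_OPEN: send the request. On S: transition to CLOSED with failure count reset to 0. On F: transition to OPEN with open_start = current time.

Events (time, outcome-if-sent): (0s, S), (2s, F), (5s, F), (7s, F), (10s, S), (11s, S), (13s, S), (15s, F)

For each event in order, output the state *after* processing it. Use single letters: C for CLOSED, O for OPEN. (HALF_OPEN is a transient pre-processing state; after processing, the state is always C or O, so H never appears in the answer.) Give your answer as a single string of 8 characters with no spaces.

State after each event:
  event#1 t=0s outcome=S: state=CLOSED
  event#2 t=2s outcome=F: state=CLOSED
  event#3 t=5s outcome=F: state=CLOSED
  event#4 t=7s outcome=F: state=OPEN
  event#5 t=10s outcome=S: state=OPEN
  event#6 t=11s outcome=S: state=OPEN
  event#7 t=13s outcome=S: state=OPEN
  event#8 t=15s outcome=F: state=OPEN

Answer: CCCOOOOO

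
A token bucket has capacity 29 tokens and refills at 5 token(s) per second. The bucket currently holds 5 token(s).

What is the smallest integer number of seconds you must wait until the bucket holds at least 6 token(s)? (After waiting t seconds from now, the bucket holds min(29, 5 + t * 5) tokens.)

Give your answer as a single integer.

Answer: 1

Derivation:
Need 5 + t * 5 >= 6, so t >= 1/5.
Smallest integer t = ceil(1/5) = 1.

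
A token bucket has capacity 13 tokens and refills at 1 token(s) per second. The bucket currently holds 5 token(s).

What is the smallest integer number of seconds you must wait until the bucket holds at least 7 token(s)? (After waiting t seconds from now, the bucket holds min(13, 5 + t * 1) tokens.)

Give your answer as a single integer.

Need 5 + t * 1 >= 7, so t >= 2/1.
Smallest integer t = ceil(2/1) = 2.

Answer: 2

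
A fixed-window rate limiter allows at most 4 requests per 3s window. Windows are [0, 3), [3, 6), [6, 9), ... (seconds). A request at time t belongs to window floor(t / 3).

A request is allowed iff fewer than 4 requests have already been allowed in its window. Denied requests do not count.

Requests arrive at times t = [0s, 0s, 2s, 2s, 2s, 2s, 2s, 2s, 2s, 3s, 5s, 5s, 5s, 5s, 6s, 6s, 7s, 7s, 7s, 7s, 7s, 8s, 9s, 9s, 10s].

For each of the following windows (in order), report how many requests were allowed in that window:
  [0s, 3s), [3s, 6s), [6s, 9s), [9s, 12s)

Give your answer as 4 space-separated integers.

Answer: 4 4 4 3

Derivation:
Processing requests:
  req#1 t=0s (window 0): ALLOW
  req#2 t=0s (window 0): ALLOW
  req#3 t=2s (window 0): ALLOW
  req#4 t=2s (window 0): ALLOW
  req#5 t=2s (window 0): DENY
  req#6 t=2s (window 0): DENY
  req#7 t=2s (window 0): DENY
  req#8 t=2s (window 0): DENY
  req#9 t=2s (window 0): DENY
  req#10 t=3s (window 1): ALLOW
  req#11 t=5s (window 1): ALLOW
  req#12 t=5s (window 1): ALLOW
  req#13 t=5s (window 1): ALLOW
  req#14 t=5s (window 1): DENY
  req#15 t=6s (window 2): ALLOW
  req#16 t=6s (window 2): ALLOW
  req#17 t=7s (window 2): ALLOW
  req#18 t=7s (window 2): ALLOW
  req#19 t=7s (window 2): DENY
  req#20 t=7s (window 2): DENY
  req#21 t=7s (window 2): DENY
  req#22 t=8s (window 2): DENY
  req#23 t=9s (window 3): ALLOW
  req#24 t=9s (window 3): ALLOW
  req#25 t=10s (window 3): ALLOW

Allowed counts by window: 4 4 4 3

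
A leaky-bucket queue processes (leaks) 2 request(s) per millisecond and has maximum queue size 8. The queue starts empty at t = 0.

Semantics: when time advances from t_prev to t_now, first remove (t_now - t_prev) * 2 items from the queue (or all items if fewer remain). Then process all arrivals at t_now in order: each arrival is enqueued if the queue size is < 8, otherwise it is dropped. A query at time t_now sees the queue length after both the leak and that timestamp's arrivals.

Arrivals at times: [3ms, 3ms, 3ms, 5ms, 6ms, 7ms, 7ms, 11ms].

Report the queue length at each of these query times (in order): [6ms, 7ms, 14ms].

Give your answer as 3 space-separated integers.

Answer: 1 2 0

Derivation:
Queue lengths at query times:
  query t=6ms: backlog = 1
  query t=7ms: backlog = 2
  query t=14ms: backlog = 0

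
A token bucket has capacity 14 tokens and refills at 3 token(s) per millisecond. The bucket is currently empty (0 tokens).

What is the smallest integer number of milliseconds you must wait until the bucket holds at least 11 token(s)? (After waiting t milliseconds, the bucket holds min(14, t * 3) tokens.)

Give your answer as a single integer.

Answer: 4

Derivation:
Need t * 3 >= 11, so t >= 11/3.
Smallest integer t = ceil(11/3) = 4.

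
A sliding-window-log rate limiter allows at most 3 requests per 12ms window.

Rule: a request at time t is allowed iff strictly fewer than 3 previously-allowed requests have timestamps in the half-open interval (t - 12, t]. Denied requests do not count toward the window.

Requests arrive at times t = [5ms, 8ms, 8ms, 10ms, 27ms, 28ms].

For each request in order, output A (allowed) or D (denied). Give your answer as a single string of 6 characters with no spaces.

Tracking allowed requests in the window:
  req#1 t=5ms: ALLOW
  req#2 t=8ms: ALLOW
  req#3 t=8ms: ALLOW
  req#4 t=10ms: DENY
  req#5 t=27ms: ALLOW
  req#6 t=28ms: ALLOW

Answer: AAADAA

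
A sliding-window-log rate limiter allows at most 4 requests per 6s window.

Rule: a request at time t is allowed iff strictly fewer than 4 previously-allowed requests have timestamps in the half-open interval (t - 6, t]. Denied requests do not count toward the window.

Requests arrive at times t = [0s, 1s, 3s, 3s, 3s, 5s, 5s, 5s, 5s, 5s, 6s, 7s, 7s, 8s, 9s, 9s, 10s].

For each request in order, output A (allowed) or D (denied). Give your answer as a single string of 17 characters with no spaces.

Tracking allowed requests in the window:
  req#1 t=0s: ALLOW
  req#2 t=1s: ALLOW
  req#3 t=3s: ALLOW
  req#4 t=3s: ALLOW
  req#5 t=3s: DENY
  req#6 t=5s: DENY
  req#7 t=5s: DENY
  req#8 t=5s: DENY
  req#9 t=5s: DENY
  req#10 t=5s: DENY
  req#11 t=6s: ALLOW
  req#12 t=7s: ALLOW
  req#13 t=7s: DENY
  req#14 t=8s: DENY
  req#15 t=9s: ALLOW
  req#16 t=9s: ALLOW
  req#17 t=10s: DENY

Answer: AAAADDDDDDAADDAAD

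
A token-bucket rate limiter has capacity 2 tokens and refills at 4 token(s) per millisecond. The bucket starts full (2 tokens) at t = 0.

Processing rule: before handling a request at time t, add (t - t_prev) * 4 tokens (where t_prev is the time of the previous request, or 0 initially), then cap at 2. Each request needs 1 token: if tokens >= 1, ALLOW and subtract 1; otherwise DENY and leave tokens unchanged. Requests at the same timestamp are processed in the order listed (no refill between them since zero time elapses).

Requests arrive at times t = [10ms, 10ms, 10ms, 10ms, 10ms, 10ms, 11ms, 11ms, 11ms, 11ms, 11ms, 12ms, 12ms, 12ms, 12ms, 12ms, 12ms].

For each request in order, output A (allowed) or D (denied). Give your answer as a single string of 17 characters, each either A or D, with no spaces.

Simulating step by step:
  req#1 t=10ms: ALLOW
  req#2 t=10ms: ALLOW
  req#3 t=10ms: DENY
  req#4 t=10ms: DENY
  req#5 t=10ms: DENY
  req#6 t=10ms: DENY
  req#7 t=11ms: ALLOW
  req#8 t=11ms: ALLOW
  req#9 t=11ms: DENY
  req#10 t=11ms: DENY
  req#11 t=11ms: DENY
  req#12 t=12ms: ALLOW
  req#13 t=12ms: ALLOW
  req#14 t=12ms: DENY
  req#15 t=12ms: DENY
  req#16 t=12ms: DENY
  req#17 t=12ms: DENY

Answer: AADDDDAADDDAADDDD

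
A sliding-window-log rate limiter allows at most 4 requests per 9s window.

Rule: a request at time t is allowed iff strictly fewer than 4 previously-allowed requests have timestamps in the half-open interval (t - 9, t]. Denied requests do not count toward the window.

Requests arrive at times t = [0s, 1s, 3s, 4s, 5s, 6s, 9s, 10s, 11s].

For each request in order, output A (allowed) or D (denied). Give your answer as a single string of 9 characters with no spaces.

Answer: AAAADDAAD

Derivation:
Tracking allowed requests in the window:
  req#1 t=0s: ALLOW
  req#2 t=1s: ALLOW
  req#3 t=3s: ALLOW
  req#4 t=4s: ALLOW
  req#5 t=5s: DENY
  req#6 t=6s: DENY
  req#7 t=9s: ALLOW
  req#8 t=10s: ALLOW
  req#9 t=11s: DENY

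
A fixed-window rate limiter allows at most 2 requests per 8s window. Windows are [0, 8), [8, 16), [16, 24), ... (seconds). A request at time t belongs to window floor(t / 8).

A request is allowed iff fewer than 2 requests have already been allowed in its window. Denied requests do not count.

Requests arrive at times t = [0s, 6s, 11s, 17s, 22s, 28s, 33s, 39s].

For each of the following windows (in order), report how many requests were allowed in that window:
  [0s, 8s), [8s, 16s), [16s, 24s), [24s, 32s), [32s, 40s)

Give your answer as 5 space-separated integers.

Answer: 2 1 2 1 2

Derivation:
Processing requests:
  req#1 t=0s (window 0): ALLOW
  req#2 t=6s (window 0): ALLOW
  req#3 t=11s (window 1): ALLOW
  req#4 t=17s (window 2): ALLOW
  req#5 t=22s (window 2): ALLOW
  req#6 t=28s (window 3): ALLOW
  req#7 t=33s (window 4): ALLOW
  req#8 t=39s (window 4): ALLOW

Allowed counts by window: 2 1 2 1 2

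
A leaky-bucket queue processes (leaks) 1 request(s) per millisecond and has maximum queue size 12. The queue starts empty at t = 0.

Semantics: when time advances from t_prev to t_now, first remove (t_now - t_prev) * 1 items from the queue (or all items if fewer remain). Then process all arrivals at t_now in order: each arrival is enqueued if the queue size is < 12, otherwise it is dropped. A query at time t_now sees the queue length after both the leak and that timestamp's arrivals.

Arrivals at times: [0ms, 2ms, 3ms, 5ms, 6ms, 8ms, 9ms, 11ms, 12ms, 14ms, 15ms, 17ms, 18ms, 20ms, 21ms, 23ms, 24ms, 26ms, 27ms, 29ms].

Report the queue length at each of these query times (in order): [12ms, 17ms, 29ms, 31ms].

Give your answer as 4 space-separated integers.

Answer: 1 1 1 0

Derivation:
Queue lengths at query times:
  query t=12ms: backlog = 1
  query t=17ms: backlog = 1
  query t=29ms: backlog = 1
  query t=31ms: backlog = 0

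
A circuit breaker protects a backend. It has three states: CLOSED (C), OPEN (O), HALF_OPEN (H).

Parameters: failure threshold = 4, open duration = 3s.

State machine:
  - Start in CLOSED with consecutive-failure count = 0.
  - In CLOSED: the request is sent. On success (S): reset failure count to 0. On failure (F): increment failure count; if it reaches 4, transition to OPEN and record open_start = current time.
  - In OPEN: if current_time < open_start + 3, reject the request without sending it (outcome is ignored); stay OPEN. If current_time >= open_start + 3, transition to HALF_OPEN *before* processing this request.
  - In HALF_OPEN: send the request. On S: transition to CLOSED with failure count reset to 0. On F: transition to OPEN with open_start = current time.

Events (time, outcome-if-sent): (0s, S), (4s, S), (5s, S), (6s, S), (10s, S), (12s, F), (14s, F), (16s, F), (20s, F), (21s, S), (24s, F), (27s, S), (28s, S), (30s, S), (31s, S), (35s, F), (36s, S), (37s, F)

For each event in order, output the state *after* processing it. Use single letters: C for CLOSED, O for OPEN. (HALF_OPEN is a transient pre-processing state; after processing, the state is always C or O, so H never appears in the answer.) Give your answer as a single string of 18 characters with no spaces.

State after each event:
  event#1 t=0s outcome=S: state=CLOSED
  event#2 t=4s outcome=S: state=CLOSED
  event#3 t=5s outcome=S: state=CLOSED
  event#4 t=6s outcome=S: state=CLOSED
  event#5 t=10s outcome=S: state=CLOSED
  event#6 t=12s outcome=F: state=CLOSED
  event#7 t=14s outcome=F: state=CLOSED
  event#8 t=16s outcome=F: state=CLOSED
  event#9 t=20s outcome=F: state=OPEN
  event#10 t=21s outcome=S: state=OPEN
  event#11 t=24s outcome=F: state=OPEN
  event#12 t=27s outcome=S: state=CLOSED
  event#13 t=28s outcome=S: state=CLOSED
  event#14 t=30s outcome=S: state=CLOSED
  event#15 t=31s outcome=S: state=CLOSED
  event#16 t=35s outcome=F: state=CLOSED
  event#17 t=36s outcome=S: state=CLOSED
  event#18 t=37s outcome=F: state=CLOSED

Answer: CCCCCCCCOOOCCCCCCC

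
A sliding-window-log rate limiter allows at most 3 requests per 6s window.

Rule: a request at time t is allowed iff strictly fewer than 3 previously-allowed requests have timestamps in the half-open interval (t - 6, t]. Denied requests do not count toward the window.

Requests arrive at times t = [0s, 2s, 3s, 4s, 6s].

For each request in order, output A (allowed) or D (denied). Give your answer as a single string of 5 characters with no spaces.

Answer: AAADA

Derivation:
Tracking allowed requests in the window:
  req#1 t=0s: ALLOW
  req#2 t=2s: ALLOW
  req#3 t=3s: ALLOW
  req#4 t=4s: DENY
  req#5 t=6s: ALLOW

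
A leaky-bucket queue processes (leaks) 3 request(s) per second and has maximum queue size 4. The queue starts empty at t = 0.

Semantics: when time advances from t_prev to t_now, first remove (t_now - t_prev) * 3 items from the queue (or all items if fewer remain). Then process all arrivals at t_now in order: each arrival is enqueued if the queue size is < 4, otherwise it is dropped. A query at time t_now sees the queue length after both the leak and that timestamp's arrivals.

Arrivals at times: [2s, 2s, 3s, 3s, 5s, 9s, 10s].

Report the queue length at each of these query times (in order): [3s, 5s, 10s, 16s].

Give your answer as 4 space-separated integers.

Queue lengths at query times:
  query t=3s: backlog = 2
  query t=5s: backlog = 1
  query t=10s: backlog = 1
  query t=16s: backlog = 0

Answer: 2 1 1 0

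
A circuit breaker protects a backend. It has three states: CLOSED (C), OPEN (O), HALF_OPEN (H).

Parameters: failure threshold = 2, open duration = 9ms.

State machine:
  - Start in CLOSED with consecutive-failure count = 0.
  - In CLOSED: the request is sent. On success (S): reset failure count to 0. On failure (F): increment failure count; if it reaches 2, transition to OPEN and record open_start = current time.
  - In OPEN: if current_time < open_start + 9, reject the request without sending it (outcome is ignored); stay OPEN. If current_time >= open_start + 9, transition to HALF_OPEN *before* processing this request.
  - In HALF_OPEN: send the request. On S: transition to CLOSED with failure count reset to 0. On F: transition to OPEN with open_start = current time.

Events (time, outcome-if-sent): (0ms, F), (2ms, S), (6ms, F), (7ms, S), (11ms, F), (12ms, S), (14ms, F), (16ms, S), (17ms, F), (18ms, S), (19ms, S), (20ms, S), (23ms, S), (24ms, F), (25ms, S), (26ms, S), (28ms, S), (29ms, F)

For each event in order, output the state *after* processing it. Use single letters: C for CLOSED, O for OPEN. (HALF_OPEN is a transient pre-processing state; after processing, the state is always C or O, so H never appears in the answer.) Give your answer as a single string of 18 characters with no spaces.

State after each event:
  event#1 t=0ms outcome=F: state=CLOSED
  event#2 t=2ms outcome=S: state=CLOSED
  event#3 t=6ms outcome=F: state=CLOSED
  event#4 t=7ms outcome=S: state=CLOSED
  event#5 t=11ms outcome=F: state=CLOSED
  event#6 t=12ms outcome=S: state=CLOSED
  event#7 t=14ms outcome=F: state=CLOSED
  event#8 t=16ms outcome=S: state=CLOSED
  event#9 t=17ms outcome=F: state=CLOSED
  event#10 t=18ms outcome=S: state=CLOSED
  event#11 t=19ms outcome=S: state=CLOSED
  event#12 t=20ms outcome=S: state=CLOSED
  event#13 t=23ms outcome=S: state=CLOSED
  event#14 t=24ms outcome=F: state=CLOSED
  event#15 t=25ms outcome=S: state=CLOSED
  event#16 t=26ms outcome=S: state=CLOSED
  event#17 t=28ms outcome=S: state=CLOSED
  event#18 t=29ms outcome=F: state=CLOSED

Answer: CCCCCCCCCCCCCCCCCC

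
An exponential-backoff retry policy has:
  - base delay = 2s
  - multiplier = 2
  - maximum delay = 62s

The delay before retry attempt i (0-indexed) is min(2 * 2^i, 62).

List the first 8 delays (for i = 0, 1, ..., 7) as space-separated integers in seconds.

Answer: 2 4 8 16 32 62 62 62

Derivation:
Computing each delay:
  i=0: min(2*2^0, 62) = 2
  i=1: min(2*2^1, 62) = 4
  i=2: min(2*2^2, 62) = 8
  i=3: min(2*2^3, 62) = 16
  i=4: min(2*2^4, 62) = 32
  i=5: min(2*2^5, 62) = 62
  i=6: min(2*2^6, 62) = 62
  i=7: min(2*2^7, 62) = 62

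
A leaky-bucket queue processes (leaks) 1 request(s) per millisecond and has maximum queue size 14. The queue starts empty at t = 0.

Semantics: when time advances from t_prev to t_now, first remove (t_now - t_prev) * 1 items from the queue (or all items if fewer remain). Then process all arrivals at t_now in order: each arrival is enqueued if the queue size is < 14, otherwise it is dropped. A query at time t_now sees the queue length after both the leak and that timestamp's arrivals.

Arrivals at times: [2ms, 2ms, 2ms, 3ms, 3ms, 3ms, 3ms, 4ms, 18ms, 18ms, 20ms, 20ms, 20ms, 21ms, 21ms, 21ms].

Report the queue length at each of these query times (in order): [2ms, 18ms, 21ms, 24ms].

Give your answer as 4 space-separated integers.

Answer: 3 2 5 2

Derivation:
Queue lengths at query times:
  query t=2ms: backlog = 3
  query t=18ms: backlog = 2
  query t=21ms: backlog = 5
  query t=24ms: backlog = 2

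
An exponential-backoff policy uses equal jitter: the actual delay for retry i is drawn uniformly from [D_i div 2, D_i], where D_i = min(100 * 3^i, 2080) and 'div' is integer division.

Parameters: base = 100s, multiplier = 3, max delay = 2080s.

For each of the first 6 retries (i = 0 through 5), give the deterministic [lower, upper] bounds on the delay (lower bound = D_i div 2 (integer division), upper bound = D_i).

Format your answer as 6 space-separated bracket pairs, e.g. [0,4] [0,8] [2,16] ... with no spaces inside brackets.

Answer: [50,100] [150,300] [450,900] [1040,2080] [1040,2080] [1040,2080]

Derivation:
Computing bounds per retry:
  i=0: D_i=min(100*3^0,2080)=100, bounds=[50,100]
  i=1: D_i=min(100*3^1,2080)=300, bounds=[150,300]
  i=2: D_i=min(100*3^2,2080)=900, bounds=[450,900]
  i=3: D_i=min(100*3^3,2080)=2080, bounds=[1040,2080]
  i=4: D_i=min(100*3^4,2080)=2080, bounds=[1040,2080]
  i=5: D_i=min(100*3^5,2080)=2080, bounds=[1040,2080]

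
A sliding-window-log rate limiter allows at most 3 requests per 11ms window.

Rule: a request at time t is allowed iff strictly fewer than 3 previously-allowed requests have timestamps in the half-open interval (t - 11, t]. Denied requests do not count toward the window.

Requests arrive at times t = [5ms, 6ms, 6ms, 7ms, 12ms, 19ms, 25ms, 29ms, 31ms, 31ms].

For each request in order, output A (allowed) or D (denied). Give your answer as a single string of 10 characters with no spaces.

Tracking allowed requests in the window:
  req#1 t=5ms: ALLOW
  req#2 t=6ms: ALLOW
  req#3 t=6ms: ALLOW
  req#4 t=7ms: DENY
  req#5 t=12ms: DENY
  req#6 t=19ms: ALLOW
  req#7 t=25ms: ALLOW
  req#8 t=29ms: ALLOW
  req#9 t=31ms: ALLOW
  req#10 t=31ms: DENY

Answer: AAADDAAAAD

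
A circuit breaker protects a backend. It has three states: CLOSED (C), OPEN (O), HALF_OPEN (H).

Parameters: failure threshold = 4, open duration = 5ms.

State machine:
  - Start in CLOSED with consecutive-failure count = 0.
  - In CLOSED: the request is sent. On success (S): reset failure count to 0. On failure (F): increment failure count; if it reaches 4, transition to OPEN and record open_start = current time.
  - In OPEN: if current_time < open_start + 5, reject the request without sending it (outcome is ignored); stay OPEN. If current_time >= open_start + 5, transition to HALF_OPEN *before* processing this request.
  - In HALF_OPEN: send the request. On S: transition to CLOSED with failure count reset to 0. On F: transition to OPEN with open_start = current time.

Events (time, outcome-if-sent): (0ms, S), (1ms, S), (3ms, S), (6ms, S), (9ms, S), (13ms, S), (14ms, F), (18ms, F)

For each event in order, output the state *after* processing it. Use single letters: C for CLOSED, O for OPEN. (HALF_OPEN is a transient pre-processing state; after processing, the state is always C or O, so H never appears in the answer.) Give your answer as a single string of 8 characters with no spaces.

State after each event:
  event#1 t=0ms outcome=S: state=CLOSED
  event#2 t=1ms outcome=S: state=CLOSED
  event#3 t=3ms outcome=S: state=CLOSED
  event#4 t=6ms outcome=S: state=CLOSED
  event#5 t=9ms outcome=S: state=CLOSED
  event#6 t=13ms outcome=S: state=CLOSED
  event#7 t=14ms outcome=F: state=CLOSED
  event#8 t=18ms outcome=F: state=CLOSED

Answer: CCCCCCCC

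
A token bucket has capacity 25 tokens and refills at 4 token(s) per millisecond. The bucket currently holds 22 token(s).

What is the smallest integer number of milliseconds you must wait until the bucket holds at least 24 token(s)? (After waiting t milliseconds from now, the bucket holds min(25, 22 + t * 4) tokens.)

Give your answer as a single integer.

Need 22 + t * 4 >= 24, so t >= 2/4.
Smallest integer t = ceil(2/4) = 1.

Answer: 1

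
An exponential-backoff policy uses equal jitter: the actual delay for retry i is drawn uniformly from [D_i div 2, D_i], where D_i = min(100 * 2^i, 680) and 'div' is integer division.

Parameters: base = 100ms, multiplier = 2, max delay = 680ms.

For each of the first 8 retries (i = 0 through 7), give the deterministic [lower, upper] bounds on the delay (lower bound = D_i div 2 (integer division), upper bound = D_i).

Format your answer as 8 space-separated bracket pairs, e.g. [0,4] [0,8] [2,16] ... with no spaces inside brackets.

Answer: [50,100] [100,200] [200,400] [340,680] [340,680] [340,680] [340,680] [340,680]

Derivation:
Computing bounds per retry:
  i=0: D_i=min(100*2^0,680)=100, bounds=[50,100]
  i=1: D_i=min(100*2^1,680)=200, bounds=[100,200]
  i=2: D_i=min(100*2^2,680)=400, bounds=[200,400]
  i=3: D_i=min(100*2^3,680)=680, bounds=[340,680]
  i=4: D_i=min(100*2^4,680)=680, bounds=[340,680]
  i=5: D_i=min(100*2^5,680)=680, bounds=[340,680]
  i=6: D_i=min(100*2^6,680)=680, bounds=[340,680]
  i=7: D_i=min(100*2^7,680)=680, bounds=[340,680]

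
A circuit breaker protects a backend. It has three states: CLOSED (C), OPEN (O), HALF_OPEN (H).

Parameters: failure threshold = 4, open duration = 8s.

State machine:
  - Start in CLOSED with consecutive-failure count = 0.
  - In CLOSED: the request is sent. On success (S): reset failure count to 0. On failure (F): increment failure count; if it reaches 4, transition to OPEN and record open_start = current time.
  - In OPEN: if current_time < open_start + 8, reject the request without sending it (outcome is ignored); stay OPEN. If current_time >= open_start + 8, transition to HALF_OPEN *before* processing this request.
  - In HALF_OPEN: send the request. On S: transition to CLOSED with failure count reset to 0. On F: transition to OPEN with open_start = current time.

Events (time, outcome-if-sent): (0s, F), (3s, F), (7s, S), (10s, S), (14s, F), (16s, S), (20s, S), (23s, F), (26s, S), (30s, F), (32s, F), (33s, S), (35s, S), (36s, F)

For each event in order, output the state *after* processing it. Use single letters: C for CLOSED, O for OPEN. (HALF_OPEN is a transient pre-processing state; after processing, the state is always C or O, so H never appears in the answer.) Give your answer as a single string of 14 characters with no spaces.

Answer: CCCCCCCCCCCCCC

Derivation:
State after each event:
  event#1 t=0s outcome=F: state=CLOSED
  event#2 t=3s outcome=F: state=CLOSED
  event#3 t=7s outcome=S: state=CLOSED
  event#4 t=10s outcome=S: state=CLOSED
  event#5 t=14s outcome=F: state=CLOSED
  event#6 t=16s outcome=S: state=CLOSED
  event#7 t=20s outcome=S: state=CLOSED
  event#8 t=23s outcome=F: state=CLOSED
  event#9 t=26s outcome=S: state=CLOSED
  event#10 t=30s outcome=F: state=CLOSED
  event#11 t=32s outcome=F: state=CLOSED
  event#12 t=33s outcome=S: state=CLOSED
  event#13 t=35s outcome=S: state=CLOSED
  event#14 t=36s outcome=F: state=CLOSED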